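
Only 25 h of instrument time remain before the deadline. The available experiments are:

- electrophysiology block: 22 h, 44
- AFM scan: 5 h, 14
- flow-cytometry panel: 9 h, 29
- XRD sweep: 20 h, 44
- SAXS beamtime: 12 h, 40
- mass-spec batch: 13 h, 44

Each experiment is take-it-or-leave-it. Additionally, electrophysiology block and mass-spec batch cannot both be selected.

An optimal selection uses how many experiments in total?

The maximum expected citations within 25 h is 84.
SAXS beamtime + mass-spec batch hits 84 at 25 h.
All optima have 2 experiments.

2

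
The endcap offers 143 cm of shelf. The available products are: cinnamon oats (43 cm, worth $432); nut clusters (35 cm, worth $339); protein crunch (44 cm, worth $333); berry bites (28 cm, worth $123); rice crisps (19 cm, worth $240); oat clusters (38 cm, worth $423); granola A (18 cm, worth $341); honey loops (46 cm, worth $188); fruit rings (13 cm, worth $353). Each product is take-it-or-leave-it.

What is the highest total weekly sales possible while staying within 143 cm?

1789

Cinnamon oats + rice crisps + oat clusters + granola A + fruit rings uses 131 of the 143 cm and totals 1789.
Next best is cinnamon oats + nut clusters + rice crisps + granola A + fruit rings at 1705 (128 cm) — short by 84.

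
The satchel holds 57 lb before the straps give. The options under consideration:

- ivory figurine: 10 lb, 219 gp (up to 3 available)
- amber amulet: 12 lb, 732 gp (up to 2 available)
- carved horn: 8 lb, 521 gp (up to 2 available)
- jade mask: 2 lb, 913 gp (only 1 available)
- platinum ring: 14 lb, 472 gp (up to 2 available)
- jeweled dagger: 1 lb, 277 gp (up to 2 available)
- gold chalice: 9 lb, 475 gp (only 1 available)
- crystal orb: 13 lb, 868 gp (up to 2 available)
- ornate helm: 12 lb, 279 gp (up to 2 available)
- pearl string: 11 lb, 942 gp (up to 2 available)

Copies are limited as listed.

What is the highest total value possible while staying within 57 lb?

Filling by ratio: jade mask + 2×jeweled dagger + 2×crystal orb + 2×pearl string for 5087, with 5 lb left unused.
Replace crystal orb with 2×carved horn: the trade gains 174 net, giving 5261 at 55 lb.
Every other selection either busts 57 lb or exceeds an availability limit or fails to beat 5261.

5261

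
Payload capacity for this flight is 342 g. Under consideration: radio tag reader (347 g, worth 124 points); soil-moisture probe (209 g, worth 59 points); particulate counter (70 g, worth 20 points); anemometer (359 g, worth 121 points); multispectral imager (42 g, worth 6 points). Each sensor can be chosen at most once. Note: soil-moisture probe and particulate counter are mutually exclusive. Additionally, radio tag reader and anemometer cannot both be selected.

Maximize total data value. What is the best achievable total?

65

Ranking by ratio (data value/g): radio tag reader 0.36, anemometer 0.34, particulate counter 0.29, soil-moisture probe 0.28.
Soil-moisture probe + multispectral imager uses 251 of the 342 g and totals 65.
The closest alternative, soil-moisture probe, reaches only 59.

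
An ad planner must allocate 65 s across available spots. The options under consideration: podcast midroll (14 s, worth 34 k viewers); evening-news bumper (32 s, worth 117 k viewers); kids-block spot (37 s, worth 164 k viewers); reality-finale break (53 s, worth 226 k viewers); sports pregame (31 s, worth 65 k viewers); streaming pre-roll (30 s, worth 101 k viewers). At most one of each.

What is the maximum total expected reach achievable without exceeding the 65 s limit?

By expected reach per s: kids-block spot 4.43, reality-finale break 4.26, evening-news bumper 3.66 lead.
Filling by ratio: podcast midroll + kids-block spot for 198, with 14 s left unused.
The 51 s tied up in podcast midroll and kids-block spot is better spent on reality-finale break — total rises to 226 (53 s).
Next best is evening-news bumper + streaming pre-roll at 218 (62 s) — short by 8.

226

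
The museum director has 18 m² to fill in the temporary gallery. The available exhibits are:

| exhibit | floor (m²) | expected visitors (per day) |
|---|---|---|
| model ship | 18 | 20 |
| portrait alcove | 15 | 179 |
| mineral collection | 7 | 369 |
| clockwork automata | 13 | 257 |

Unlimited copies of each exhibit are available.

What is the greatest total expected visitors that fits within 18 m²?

2×mineral collection uses 14 of the 18 m² and totals 738.
Nothing else within 18 m² beats 738.

738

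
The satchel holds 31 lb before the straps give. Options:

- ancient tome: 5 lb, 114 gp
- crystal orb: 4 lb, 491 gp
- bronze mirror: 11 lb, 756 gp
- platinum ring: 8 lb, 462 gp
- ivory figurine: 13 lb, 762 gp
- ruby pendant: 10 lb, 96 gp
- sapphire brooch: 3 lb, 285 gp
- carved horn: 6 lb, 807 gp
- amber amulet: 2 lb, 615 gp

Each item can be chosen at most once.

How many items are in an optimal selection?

Best achievable value is 3131.
One optimal bundle: crystal orb + bronze mirror + platinum ring + carved horn + amber amulet (31 lb).
All optima have 5 items.

5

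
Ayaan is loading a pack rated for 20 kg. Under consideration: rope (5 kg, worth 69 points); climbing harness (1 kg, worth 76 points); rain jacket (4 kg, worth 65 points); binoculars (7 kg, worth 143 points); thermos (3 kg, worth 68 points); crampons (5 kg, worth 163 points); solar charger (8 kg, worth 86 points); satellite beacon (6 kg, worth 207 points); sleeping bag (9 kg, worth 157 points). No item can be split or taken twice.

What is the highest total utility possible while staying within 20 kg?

Filling by ratio: climbing harness + rain jacket + thermos + crampons + satellite beacon for 579, with 1 kg left unused.
The 7 kg tied up in rain jacket and thermos is better spent on binoculars — total rises to 589 (19 kg).

589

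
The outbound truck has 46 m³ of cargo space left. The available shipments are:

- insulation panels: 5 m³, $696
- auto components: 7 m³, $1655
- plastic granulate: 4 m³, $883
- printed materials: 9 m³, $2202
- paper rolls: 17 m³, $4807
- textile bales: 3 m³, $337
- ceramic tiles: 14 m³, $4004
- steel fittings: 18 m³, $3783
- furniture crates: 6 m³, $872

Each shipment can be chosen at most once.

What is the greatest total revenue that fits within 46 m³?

11896

Density check — ceramic tiles 286.00, paper rolls 282.76, printed materials 244.67 are the best per m³.
Plastic granulate + printed materials + paper rolls + ceramic tiles uses 44 of the 46 m³ and totals 11896.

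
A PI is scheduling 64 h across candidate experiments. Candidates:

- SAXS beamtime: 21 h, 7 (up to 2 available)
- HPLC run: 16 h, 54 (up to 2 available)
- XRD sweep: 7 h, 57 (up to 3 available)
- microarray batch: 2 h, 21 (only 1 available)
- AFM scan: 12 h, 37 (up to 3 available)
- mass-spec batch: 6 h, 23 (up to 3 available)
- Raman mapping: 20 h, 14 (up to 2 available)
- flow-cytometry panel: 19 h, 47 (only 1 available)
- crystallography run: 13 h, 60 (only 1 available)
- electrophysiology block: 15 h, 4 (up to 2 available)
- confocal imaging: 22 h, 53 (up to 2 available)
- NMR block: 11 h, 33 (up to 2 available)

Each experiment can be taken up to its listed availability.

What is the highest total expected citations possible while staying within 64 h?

Greedy by ratio would take 3×XRD sweep + microarray batch + 3×mass-spec batch + crystallography run: 54 h used, total 321.
Replace mass-spec batch with HPLC run: the trade gains 31 net, giving 352 at 64 h.
Nothing else within 64 h beats 352.

352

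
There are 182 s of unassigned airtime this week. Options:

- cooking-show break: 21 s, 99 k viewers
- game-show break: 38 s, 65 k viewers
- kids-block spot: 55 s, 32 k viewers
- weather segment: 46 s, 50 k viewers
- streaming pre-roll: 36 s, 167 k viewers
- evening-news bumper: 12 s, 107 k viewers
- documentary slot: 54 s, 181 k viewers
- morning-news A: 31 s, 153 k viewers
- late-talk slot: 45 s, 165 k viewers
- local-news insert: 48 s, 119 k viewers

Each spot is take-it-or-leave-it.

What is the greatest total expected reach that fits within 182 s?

Density check — evening-news bumper 8.92, morning-news A 4.94, cooking-show break 4.71, streaming pre-roll 4.64 are the best per s.
Filling by ratio: cooking-show break + streaming pre-roll + evening-news bumper + morning-news A + late-talk slot for 691, with 37 s left unused.
The 21 s tied up in cooking-show break is better spent on documentary slot — total rises to 773 (178 s).
No other feasible combination exceeds 773.

773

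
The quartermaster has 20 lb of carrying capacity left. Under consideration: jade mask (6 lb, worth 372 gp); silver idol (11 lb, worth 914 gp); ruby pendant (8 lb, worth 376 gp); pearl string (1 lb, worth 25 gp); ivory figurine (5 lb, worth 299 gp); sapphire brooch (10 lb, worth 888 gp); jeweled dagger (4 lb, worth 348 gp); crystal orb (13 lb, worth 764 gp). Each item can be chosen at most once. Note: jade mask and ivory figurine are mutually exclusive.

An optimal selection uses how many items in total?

3

Best achievable value is 1608.
For example jade mask + sapphire brooch + jeweled dagger achieves it, using 20 lb.
All optima have 3 items.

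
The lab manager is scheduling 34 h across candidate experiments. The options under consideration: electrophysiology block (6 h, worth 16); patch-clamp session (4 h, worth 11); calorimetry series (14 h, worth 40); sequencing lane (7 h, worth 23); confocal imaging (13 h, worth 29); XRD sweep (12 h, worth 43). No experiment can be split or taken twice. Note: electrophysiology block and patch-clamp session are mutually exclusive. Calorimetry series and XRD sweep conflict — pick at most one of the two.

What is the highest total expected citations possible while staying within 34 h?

By expected citations per h: XRD sweep 3.58, sequencing lane 3.29, calorimetry series 2.86, patch-clamp session 2.75 lead.
Best packing: sequencing lane + confocal imaging + XRD sweep — 32 h, 95 total.
Runner-up calorimetry series + sequencing lane + confocal imaging tops out at 92.

95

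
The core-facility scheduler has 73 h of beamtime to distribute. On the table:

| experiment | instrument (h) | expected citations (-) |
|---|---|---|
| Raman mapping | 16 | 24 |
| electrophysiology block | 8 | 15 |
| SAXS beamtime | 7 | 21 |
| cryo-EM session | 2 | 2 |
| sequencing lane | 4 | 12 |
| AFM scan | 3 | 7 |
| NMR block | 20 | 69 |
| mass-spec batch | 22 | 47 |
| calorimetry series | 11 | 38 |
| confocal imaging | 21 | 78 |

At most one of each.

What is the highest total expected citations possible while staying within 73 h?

235

Taking the top-ratio experiments first gives SAXS beamtime + cryo-EM session + sequencing lane + AFM scan + NMR block + calorimetry series + confocal imaging for 227 (68 h).
Dropping AFM scan frees 3 h; slotting in electrophysiology block (8 h) lifts the total to 235 at 73 h.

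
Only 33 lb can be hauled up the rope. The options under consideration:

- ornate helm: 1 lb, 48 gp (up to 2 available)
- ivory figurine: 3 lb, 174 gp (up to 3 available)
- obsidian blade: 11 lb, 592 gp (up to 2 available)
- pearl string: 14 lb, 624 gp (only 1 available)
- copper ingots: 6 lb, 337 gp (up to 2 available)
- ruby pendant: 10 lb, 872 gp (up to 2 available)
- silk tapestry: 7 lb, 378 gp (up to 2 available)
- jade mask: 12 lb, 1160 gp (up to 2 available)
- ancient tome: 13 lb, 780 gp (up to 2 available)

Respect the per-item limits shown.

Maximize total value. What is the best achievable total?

2952

Greedy by ratio would take 3×ivory figurine + 2×jade mask: 33 lb used, total 2842.
The 21 lb tied up in 3×ivory figurine and jade mask is better spent on ornate helm + 2×ruby pendant — total rises to 2952 (33 lb).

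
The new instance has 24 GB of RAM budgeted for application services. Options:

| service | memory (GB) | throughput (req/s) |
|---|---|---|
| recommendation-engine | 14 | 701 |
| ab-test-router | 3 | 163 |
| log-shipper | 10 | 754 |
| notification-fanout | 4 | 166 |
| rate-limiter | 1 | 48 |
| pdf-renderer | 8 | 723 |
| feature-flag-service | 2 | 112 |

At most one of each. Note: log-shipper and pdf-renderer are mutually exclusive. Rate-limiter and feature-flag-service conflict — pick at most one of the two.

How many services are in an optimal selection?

3

Best achievable throughput is 1536.
recommendation-engine + pdf-renderer + feature-flag-service hits 1536 at 24 GB.
All optima have 3 services.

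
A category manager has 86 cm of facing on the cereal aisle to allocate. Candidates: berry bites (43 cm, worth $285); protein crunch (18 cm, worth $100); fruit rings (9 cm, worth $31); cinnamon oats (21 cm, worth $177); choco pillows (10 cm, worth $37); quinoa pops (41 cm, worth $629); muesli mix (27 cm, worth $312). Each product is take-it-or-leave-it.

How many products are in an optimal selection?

3

The maximum weekly sales within 86 cm is 1041.
protein crunch + quinoa pops + muesli mix hits 1041 at 86 cm.
Any selection reaching 1041 contains exactly 3 products.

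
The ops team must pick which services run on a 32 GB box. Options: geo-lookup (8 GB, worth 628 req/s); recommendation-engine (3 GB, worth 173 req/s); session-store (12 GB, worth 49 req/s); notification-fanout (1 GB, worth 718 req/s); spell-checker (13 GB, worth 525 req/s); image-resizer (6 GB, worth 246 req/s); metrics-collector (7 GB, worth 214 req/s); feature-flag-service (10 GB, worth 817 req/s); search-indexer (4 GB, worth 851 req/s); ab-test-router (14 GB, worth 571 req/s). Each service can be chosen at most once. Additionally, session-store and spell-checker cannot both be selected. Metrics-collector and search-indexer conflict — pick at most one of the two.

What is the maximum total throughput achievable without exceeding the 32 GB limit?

Geo-lookup + recommendation-engine + notification-fanout + image-resizer + feature-flag-service + search-indexer uses 32 of the 32 GB and totals 3433.
Runner-up geo-lookup + notification-fanout + image-resizer + feature-flag-service + search-indexer tops out at 3260.

3433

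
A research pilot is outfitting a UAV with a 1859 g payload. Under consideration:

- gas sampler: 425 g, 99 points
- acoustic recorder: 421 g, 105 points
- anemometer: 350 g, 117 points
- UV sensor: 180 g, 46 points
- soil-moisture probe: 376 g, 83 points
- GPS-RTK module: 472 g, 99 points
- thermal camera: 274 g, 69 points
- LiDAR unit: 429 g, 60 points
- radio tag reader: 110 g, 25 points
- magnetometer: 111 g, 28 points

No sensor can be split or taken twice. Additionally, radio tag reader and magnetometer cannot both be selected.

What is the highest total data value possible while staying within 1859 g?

473

The ratio heuristic lands on gas sampler + acoustic recorder + anemometer + UV sensor + thermal camera + magnetometer (464) but leaves 98 g idle.
Replace UV sensor and magnetometer with soil-moisture probe: the trade gains 9 net, giving 473 at 1846 g.
Runner-up gas sampler + acoustic recorder + anemometer + UV sensor + GPS-RTK module tops out at 466.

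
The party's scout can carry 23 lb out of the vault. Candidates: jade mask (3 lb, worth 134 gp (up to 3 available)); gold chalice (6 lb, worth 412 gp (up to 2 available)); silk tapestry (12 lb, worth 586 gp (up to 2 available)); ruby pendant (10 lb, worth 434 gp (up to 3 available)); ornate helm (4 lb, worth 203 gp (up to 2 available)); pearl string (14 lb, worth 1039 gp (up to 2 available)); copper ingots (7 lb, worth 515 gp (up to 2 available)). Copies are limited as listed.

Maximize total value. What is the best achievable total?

Ranking by ratio (value/lb): pearl string 74.21, copper ingots 73.57, gold chalice 68.67, ornate helm 50.75.
The ratio heuristic lands on pearl string + copper ingots (1554) but leaves 2 lb idle.
Replace copper ingots with jade mask + gold chalice: the trade gains 31 net, giving 1585 at 23 lb.
That's the maximum — no swap from here does better than 1585.

1585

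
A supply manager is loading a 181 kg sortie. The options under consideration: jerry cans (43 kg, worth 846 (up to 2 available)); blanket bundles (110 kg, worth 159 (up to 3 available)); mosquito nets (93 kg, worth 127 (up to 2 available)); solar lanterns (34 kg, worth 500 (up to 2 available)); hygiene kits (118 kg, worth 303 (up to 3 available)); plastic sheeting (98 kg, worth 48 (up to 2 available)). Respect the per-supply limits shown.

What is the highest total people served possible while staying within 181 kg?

2692

Taking 2×jerry cans + 2×solar lanterns: 154 kg used, 2692 in people served.
That's the maximum — no swap from here does better than 2692.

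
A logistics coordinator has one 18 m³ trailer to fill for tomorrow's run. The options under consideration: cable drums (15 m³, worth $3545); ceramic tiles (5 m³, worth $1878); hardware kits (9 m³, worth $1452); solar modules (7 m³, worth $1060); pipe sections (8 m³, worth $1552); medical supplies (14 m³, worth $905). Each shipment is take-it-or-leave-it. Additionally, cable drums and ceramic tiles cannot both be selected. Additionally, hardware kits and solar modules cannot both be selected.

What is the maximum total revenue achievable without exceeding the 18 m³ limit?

Greedy by ratio would take ceramic tiles + pipe sections: 13 m³ used, total 3430.
Dropping ceramic tiles and pipe sections frees 13 m³; slotting in cable drums (15 m³) lifts the total to 3545 at 15 m³.

3545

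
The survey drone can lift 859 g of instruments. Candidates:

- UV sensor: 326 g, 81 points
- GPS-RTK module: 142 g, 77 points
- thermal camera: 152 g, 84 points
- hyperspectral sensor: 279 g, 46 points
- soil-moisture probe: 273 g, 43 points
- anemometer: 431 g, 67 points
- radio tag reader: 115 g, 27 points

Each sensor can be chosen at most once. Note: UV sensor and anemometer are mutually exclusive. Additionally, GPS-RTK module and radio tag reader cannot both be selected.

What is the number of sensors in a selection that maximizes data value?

4

The maximum data value within 859 g is 250.
For example GPS-RTK module + thermal camera + hyperspectral sensor + soil-moisture probe achieves it, using 846 g.
All optima have 4 sensors.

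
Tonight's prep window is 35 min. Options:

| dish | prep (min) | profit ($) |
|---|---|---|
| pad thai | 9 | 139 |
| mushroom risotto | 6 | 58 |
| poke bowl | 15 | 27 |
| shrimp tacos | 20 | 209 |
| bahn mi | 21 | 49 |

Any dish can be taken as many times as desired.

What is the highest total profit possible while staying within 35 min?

Density check — pad thai 15.44, shrimp tacos 10.45, mushroom risotto 9.67, bahn mi 2.33 are the best per min.
3×pad thai + mushroom risotto uses 33 of the 35 min and totals 475.
The spare 2 min is too small for any remaining dish, and no exchange beats 475.

475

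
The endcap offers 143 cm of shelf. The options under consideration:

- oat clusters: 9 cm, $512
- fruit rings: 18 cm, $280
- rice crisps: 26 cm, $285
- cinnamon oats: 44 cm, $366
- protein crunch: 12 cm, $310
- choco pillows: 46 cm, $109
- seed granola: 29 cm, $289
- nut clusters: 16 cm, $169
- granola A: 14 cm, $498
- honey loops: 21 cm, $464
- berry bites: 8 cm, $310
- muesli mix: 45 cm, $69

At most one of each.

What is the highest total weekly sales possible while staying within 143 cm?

2948

A density-first pass picks oat clusters + fruit rings + rice crisps + protein crunch + nut clusters + granola A + honey loops + berry bites — 2828 at 124 cm.
Replace nut clusters with seed granola: the trade gains 120 net, giving 2948 at 137 cm.
Nothing else within 143 cm beats 2948.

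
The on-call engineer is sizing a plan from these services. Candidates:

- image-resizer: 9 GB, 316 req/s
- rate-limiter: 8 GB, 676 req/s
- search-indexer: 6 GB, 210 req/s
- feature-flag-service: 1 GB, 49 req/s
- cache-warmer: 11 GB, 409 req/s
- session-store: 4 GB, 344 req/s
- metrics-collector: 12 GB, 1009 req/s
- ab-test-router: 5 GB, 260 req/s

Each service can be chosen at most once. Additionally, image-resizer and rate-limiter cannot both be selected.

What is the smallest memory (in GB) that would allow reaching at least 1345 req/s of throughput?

Minimise GB subject to total throughput ≥ 1345.
session-store + metrics-collector reaches 1353 using 16 GB.
Any bundle with less than 16 GB falls short of 1345.

16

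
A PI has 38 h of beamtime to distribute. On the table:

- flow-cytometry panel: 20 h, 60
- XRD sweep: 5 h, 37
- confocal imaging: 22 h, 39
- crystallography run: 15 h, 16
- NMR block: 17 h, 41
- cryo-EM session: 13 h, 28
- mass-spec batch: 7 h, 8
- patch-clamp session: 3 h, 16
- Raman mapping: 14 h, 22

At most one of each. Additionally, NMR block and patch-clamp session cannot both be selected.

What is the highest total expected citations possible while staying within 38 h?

Taking the top-ratio experiments first gives flow-cytometry panel + XRD sweep + mass-spec batch + patch-clamp session for 121 (35 h).
The 10 h tied up in mass-spec batch and patch-clamp session is better spent on cryo-EM session — total rises to 125 (38 h).

125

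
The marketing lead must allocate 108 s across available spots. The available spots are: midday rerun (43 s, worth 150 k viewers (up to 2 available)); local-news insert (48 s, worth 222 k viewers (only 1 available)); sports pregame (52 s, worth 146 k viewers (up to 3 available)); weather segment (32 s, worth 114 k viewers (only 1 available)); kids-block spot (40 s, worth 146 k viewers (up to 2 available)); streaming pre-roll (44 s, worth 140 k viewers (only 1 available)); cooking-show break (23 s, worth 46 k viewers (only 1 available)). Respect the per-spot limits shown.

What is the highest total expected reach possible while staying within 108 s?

Filling by ratio: local-news insert + kids-block spot for 368, with 20 s left unused.
The 40 s tied up in kids-block spot is better spent on weather segment + cooking-show break — total rises to 382 (103 s).
No other feasible combination exceeds 382.

382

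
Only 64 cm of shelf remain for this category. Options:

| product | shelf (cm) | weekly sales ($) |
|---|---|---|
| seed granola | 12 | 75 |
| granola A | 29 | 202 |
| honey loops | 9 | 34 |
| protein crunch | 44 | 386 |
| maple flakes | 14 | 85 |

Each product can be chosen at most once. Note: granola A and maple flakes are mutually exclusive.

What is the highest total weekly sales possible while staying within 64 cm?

Ranking by ratio (weekly sales/cm): protein crunch 8.77, granola A 6.97, seed granola 6.25.
Filling by ratio: seed granola + protein crunch for 461, with 8 cm left unused.
Replace seed granola with maple flakes: the trade gains 10 net, giving 471 at 58 cm.
No other feasible combination exceeds 471.

471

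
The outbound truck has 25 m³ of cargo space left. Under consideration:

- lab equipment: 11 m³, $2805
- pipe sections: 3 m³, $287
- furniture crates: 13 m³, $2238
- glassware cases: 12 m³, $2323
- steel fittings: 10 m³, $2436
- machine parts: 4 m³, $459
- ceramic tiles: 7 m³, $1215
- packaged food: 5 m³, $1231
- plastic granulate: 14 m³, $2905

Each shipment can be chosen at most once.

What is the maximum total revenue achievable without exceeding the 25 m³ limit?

Ranking by ratio (revenue/m³): lab equipment 255.00, packaged food 246.20, steel fittings 243.60.
A density-first pass picks lab equipment + ceramic tiles + packaged food — 5251 at 23 m³.
Replace ceramic tiles and packaged food with plastic granulate: the trade gains 459 net, giving 5710 at 25 m³.
The closest alternative, lab equipment + steel fittings + machine parts, reaches only 5700.

5710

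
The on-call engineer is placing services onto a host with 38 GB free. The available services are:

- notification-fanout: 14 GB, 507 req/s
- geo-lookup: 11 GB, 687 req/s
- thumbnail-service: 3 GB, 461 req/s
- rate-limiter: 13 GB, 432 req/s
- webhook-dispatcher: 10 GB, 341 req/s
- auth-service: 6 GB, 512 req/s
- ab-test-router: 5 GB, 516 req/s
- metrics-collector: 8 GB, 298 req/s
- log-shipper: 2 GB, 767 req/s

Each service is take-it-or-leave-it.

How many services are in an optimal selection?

The maximum throughput within 38 GB is 3284.
One optimal bundle: geo-lookup + thumbnail-service + webhook-dispatcher + auth-service + ab-test-router + log-shipper (37 GB).
Every optimal selection uses 6 services.

6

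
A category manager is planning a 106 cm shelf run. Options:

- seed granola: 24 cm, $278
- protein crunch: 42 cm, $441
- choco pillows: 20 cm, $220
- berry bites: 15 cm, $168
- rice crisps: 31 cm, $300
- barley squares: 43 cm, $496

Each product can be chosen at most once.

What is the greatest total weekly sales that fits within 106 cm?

1162

The ratio ordering already packs tightly: seed granola + choco pillows + berry bites + barley squares, 102 cm, 1162.
The spare 4 cm is too small for any remaining product, and no exchange beats 1162.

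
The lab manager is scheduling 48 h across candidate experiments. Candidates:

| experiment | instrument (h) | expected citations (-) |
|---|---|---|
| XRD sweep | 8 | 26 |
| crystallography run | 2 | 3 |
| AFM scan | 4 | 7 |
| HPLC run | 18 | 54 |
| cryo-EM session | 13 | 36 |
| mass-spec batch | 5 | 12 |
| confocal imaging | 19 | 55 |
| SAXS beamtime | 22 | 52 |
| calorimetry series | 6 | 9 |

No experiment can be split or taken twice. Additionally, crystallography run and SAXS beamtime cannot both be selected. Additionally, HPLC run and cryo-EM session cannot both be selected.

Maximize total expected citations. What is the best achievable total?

Density check — XRD sweep 3.25, HPLC run 3.00, confocal imaging 2.89 are the best per h.
XRD sweep + crystallography run + HPLC run + confocal imaging uses 47 of the 48 h and totals 138.
An exhaustive check of the 512 subsets confirms 138.

138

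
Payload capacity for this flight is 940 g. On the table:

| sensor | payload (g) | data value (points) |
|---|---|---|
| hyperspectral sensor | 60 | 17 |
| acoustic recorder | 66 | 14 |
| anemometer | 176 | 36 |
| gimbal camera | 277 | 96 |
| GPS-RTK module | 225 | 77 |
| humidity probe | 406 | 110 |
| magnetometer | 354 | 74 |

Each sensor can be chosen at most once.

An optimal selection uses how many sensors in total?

3

Best achievable data value is 283.
For example gimbal camera + GPS-RTK module + humidity probe achieves it, using 908 g.
Any selection reaching 283 contains exactly 3 sensors.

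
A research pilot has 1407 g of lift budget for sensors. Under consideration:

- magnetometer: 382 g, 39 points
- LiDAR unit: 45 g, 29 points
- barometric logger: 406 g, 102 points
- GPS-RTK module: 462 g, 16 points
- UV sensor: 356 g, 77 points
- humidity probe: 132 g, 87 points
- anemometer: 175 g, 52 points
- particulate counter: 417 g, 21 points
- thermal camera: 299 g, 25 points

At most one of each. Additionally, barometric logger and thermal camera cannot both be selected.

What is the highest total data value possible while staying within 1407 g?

Best packing: LiDAR unit + barometric logger + UV sensor + humidity probe + anemometer — 1114 g, 347 total.
Runner-up magnetometer + LiDAR unit + barometric logger + UV sensor + humidity probe tops out at 334.

347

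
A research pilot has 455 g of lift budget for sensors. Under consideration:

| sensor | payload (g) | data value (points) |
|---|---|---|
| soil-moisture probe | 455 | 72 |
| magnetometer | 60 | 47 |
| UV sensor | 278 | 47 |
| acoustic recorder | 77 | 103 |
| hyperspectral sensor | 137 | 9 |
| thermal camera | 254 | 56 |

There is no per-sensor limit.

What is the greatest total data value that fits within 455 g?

562

The ratio ordering already packs tightly: magnetometer + 5×acoustic recorder, 445 g, 562.
Every other selection either busts 455 g or fails to beat 562.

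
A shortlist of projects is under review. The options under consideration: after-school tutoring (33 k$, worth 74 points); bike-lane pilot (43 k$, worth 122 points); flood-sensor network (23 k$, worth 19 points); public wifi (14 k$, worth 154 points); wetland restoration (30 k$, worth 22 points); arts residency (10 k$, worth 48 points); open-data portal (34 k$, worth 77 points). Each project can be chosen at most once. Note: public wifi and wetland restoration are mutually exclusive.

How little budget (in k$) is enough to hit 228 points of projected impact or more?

47

Look for the lowest-budget combination reaching 228.
Taking after-school tutoring + public wifi gives 228 (≥ 228) for 47 k$.
Below 47 k$ the best achievable stays under 228.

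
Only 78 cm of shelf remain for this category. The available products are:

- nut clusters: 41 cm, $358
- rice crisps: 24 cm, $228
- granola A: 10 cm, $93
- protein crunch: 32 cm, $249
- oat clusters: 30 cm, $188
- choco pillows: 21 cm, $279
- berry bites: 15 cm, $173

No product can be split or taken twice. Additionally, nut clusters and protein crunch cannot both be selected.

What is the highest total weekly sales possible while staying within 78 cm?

810

By weekly sales per cm: choco pillows 13.29, berry bites 11.53, rice crisps 9.50 lead.
Filling by ratio: rice crisps + granola A + choco pillows + berry bites for 773, with 8 cm left unused.
Replace rice crisps and granola A with nut clusters: the trade gains 37 net, giving 810 at 77 cm.
Runner-up granola A + protein crunch + choco pillows + berry bites tops out at 794.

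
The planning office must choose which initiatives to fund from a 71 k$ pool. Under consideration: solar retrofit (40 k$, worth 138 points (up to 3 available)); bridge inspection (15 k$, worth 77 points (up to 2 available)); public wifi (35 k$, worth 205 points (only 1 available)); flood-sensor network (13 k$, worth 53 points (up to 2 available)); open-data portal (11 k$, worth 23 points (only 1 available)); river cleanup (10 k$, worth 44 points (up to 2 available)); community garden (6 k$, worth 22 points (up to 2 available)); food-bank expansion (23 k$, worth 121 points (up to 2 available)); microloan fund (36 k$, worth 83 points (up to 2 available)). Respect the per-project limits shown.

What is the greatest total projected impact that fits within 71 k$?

381

Filling by ratio: public wifi + river cleanup + food-bank expansion for 370, with 3 k$ left unused.
Dropping river cleanup and food-bank expansion frees 33 k$; slotting in 2×bridge inspection + community garden (36 k$) lifts the total to 381 at 71 k$.
That's the maximum — no swap from here does better than 381.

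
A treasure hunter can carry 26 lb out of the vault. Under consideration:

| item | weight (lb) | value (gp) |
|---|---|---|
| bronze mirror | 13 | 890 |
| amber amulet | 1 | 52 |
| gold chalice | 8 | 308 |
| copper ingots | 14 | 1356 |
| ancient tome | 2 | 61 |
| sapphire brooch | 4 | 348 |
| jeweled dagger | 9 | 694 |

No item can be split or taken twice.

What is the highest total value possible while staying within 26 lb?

Taking the top-ratio items first gives amber amulet + copper ingots + ancient tome + sapphire brooch for 1817 (21 lb).
Dropping sapphire brooch frees 4 lb; slotting in jeweled dagger (9 lb) lifts the total to 2163 at 26 lb.

2163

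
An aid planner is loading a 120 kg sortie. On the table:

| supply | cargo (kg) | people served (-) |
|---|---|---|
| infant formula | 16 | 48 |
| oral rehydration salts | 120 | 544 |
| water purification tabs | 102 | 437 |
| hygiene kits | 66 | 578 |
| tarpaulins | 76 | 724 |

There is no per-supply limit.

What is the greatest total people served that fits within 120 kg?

820

Best packing: 2×infant formula + tarpaulins — 108 kg, 820 total.
No other feasible combination exceeds 820.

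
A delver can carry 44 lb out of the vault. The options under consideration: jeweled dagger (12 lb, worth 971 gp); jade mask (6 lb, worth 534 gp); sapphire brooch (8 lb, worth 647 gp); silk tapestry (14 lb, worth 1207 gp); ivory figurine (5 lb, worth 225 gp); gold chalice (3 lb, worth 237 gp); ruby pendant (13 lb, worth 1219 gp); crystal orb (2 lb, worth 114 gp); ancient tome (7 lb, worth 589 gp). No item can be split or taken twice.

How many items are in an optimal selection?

5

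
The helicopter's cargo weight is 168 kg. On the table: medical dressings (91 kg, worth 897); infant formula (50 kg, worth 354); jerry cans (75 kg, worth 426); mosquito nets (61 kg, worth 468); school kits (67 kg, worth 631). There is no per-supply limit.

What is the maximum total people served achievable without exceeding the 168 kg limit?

By people served per kg: medical dressings 9.86, school kits 9.42, mosquito nets 7.67 lead.
The ratio ordering already packs tightly: medical dressings + school kits, 158 kg, 1528.
Every other selection either busts 168 kg or fails to beat 1528.

1528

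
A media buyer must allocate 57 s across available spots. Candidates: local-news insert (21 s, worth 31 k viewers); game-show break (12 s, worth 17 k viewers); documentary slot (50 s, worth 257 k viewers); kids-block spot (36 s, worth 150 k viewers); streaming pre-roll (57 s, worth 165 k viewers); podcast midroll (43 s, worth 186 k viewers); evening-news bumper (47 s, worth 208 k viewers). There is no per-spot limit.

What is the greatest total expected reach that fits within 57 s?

257

Documentary slot uses 50 of the 57 s and totals 257.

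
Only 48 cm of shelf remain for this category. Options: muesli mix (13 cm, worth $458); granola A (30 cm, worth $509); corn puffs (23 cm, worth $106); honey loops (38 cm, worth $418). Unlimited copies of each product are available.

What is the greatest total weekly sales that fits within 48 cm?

1374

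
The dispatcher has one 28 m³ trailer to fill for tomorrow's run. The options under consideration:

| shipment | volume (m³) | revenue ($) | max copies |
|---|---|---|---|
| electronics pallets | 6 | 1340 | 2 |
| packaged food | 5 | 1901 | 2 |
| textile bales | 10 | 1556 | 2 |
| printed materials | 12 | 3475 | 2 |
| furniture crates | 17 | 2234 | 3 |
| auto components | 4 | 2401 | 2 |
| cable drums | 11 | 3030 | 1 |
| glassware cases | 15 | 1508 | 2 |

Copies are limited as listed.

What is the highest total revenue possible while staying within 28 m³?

Ranking by ratio (revenue/m³): auto components 600.25, packaged food 380.20, printed materials 289.58.
Greedy by ratio would take electronics pallets + 2×packaged food + 2×auto components: 24 m³ used, total 9944.
Replace electronics pallets and packaged food with printed materials: the trade gains 234 net, giving 10178 at 25 m³.
Nothing else within 28 m³ beats 10178.

10178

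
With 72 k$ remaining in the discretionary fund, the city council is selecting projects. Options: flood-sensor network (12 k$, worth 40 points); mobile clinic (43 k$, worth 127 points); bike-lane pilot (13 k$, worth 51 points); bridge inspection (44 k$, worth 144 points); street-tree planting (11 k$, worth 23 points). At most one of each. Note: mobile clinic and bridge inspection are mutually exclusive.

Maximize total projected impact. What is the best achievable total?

235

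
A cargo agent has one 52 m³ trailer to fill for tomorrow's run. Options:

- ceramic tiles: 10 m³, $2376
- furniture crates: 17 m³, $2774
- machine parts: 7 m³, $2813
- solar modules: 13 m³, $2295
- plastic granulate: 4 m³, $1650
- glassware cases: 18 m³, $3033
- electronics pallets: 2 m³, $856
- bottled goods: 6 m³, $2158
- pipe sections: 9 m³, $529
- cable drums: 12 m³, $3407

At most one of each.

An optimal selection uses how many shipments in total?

6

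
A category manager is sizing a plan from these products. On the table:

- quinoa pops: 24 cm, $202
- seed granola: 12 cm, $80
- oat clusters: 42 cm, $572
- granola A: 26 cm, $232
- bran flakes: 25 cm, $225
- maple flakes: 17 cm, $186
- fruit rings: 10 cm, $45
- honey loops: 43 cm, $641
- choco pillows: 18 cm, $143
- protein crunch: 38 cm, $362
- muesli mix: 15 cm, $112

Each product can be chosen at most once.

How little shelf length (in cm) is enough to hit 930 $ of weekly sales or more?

Minimise cm subject to total weekly sales ≥ 930.
maple flakes + honey loops + muesli mix: 939 weekly sales at 75 cm.
No combination under 75 cm hits 930.

75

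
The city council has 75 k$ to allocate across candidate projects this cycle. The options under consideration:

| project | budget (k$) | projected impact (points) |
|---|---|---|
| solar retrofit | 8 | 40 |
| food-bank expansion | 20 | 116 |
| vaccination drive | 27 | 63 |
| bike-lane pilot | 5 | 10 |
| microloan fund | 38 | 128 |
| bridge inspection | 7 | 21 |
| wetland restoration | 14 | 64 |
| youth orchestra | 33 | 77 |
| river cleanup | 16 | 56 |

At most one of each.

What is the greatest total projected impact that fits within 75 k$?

308

Density check — food-bank expansion 5.80, solar retrofit 5.00, wetland restoration 4.57 are the best per k$.
The ratio heuristic lands on solar retrofit + food-bank expansion + bike-lane pilot + bridge inspection + wetland restoration + river cleanup (307) but leaves 5 k$ idle.
Using the slack differently, food-bank expansion + microloan fund + wetland restoration comes to 308 at 72 k$.
The closest alternative, solar retrofit + food-bank expansion + bike-lane pilot + bridge inspection + wetland restoration + river cleanup, reaches only 307.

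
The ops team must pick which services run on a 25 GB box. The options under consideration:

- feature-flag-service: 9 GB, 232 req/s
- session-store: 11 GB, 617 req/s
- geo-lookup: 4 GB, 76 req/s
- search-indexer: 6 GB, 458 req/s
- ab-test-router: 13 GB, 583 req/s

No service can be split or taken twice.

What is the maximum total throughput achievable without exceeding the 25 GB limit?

The ratio heuristic lands on session-store + geo-lookup + search-indexer (1151) but leaves 4 GB idle.
Replace geo-lookup and search-indexer with ab-test-router: the trade gains 49 net, giving 1200 at 24 GB.
Nothing else within 25 GB beats 1200.

1200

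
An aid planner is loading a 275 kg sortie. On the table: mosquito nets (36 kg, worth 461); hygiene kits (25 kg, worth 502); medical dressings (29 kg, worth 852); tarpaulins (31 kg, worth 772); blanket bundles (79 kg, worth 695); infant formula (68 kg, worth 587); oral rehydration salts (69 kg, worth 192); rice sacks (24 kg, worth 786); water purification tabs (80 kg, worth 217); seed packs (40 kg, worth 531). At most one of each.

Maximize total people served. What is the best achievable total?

4599

By people served per kg: rice sacks 32.75, medical dressings 29.38, tarpaulins 24.90, hygiene kits 20.08 lead.
Mosquito nets + hygiene kits + medical dressings + tarpaulins + blanket bundles + rice sacks + seed packs uses 264 of the 275 kg and totals 4599.
Next best is mosquito nets + hygiene kits + medical dressings + tarpaulins + infant formula + rice sacks + seed packs at 4491 (253 kg) — short by 108.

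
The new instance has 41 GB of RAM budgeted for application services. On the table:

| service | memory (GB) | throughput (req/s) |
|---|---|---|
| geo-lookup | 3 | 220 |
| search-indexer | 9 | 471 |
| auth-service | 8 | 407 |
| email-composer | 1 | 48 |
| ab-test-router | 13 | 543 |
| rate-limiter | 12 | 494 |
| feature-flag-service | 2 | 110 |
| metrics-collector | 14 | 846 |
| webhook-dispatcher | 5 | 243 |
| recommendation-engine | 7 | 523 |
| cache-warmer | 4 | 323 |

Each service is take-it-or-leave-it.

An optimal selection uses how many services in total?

6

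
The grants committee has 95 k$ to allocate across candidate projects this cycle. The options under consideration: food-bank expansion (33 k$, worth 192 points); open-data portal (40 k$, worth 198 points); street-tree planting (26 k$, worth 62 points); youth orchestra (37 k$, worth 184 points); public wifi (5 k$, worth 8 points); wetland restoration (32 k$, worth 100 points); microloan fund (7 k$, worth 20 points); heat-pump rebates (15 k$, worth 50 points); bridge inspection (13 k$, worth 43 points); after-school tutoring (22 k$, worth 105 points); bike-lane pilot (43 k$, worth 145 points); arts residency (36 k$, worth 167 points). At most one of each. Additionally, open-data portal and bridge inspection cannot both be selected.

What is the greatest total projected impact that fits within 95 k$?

495

Density check — food-bank expansion 5.82, youth orchestra 4.97, open-data portal 4.95 are the best per k$.
Filling by ratio: food-bank expansion + youth orchestra + after-school tutoring for 481, with 3 k$ left unused.
Dropping youth orchestra frees 37 k$; slotting in open-data portal (40 k$) lifts the total to 495 at 95 k$.
Runner-up food-bank expansion + youth orchestra + after-school tutoring tops out at 481.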